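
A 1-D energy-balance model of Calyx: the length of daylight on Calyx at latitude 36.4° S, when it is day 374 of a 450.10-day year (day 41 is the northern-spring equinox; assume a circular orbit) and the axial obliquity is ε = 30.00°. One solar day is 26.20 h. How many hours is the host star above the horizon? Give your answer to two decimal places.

16.76 h

Solar longitude: λ_s = 360° × (374 − 41)/450.10 = 266.341°.
sin δ = sin 30.00° × sin 266.341° = -0.49898, so δ = -29.933°.
cos H₀ = −tan φ · tan δ = −tan(-36.4°) × tan(-29.933°) = -0.4245, so H₀ = 2.0092 rad = 115.12°.
Daylight = 2H₀/(2π) × 26.20 h = (2.0092/π) × 26.20 = 16.76 h.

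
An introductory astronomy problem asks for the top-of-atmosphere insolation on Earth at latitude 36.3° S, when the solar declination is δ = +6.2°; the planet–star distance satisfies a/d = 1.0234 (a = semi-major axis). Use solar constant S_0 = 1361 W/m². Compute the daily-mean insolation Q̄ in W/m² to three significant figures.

Q̄ ≈ 319 W/m²

cos h₀ = −tan(-36.3°) tan(+6.200°) = 0.0798, h₀ = 1.4909 rad.
Bracket: h₀ sin ϕ sin δ + cos ϕ cos δ sin h₀ = 1.4909×-0.59201×0.10800 + 0.80593×0.99415×0.99681 = -0.095324 + 0.798659 = 0.703335.
Inverse-square distance factor (a/d)² = 1.0234² = 1.047348.
Q̄ = (S_0/π) × 1.047348 × [bracket] = (1361/π) × 1.047348 × 0.703335 = 319.1 W/m².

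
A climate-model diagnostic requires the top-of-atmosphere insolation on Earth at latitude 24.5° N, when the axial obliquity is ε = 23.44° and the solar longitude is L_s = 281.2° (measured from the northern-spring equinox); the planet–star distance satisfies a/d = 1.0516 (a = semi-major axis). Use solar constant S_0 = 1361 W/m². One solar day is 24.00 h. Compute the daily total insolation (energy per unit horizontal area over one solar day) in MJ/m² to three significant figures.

Solar declination: sin δ = sin ε · sin L_s = sin 23.44° × sin 281.2° = -0.39021, so δ = -22.968°.
cos h₀ = −tan(+24.5°) tan(-22.968°) = 0.1931, h₀ = 1.3764 rad.
Bracket: h₀ sin ϕ sin δ + cos ϕ cos δ sin h₀ = 1.3764×0.41469×-0.39021 + 0.90996×0.92072×0.98117 = -0.222724 + 0.822042 = 0.599318.
Inverse-square distance factor (a/d)² = 1.0516² = 1.105863.
Q̄ = (S_0/π) × 1.105863 × [bracket] = (1361/π) × 1.105863 × 0.599318 = 287.12 W/m².
Daily total = Q̄ × 24.00 h × 3600 s/h = 287.12 × 24.00 × 3600 / 10⁶ = 24.81 MJ/m².

24.8 MJ/m²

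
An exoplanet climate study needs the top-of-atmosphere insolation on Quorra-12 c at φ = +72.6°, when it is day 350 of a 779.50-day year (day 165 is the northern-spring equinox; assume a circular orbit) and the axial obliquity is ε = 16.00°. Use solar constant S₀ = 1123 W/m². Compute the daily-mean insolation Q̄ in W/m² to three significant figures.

Solar longitude: λ_s = 360° × (350 − 165)/779.50 = 85.439°.
sin δ = sin 16.00° × sin 85.439° = 0.27476, so δ = +15.948°.
cos H₀ = −tan(+72.6°) tan(+15.948°) = -0.9119, H₀ = 2.7186 rad.
Bracket: H₀ sin φ sin δ + cos φ cos δ sin H₀ = 2.7186×0.95424×0.27476 + 0.29904×0.96151×0.41048 = 0.712782 + 0.118025 = 0.830807.
Q̄ = (S₀/π) × [bracket] = (1123/π) × 0.830807 = 297.0 W/m².

Q̄ ≈ 297 W/m²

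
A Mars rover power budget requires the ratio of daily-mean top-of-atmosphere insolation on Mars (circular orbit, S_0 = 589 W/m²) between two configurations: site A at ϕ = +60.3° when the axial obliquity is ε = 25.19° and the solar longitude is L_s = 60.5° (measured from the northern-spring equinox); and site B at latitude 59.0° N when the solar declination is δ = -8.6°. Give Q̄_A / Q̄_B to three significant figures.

— Configuration A (ϕ=+60.3°):
Solar declination: sin δ = sin ε · sin L_s = sin 25.19° × sin 60.5° = 0.37044, so δ = +21.743°.
cos h₀ = −tan(+60.3°) tan(+21.743°) = -0.6992, h₀ = 2.3451 rad.
Bracket: h₀ sin ϕ sin δ + cos ϕ cos δ sin h₀ = 2.3451×0.86863×0.37044 + 0.49546×0.92886×0.71493 = 0.754595 + 0.329020 = 1.083615.
Q̄ = (S_0/π) × [bracket] = (589/π) × 1.083615 = 203.16 W/m².
— Configuration B (ϕ=+59.0°):
cos h₀ = −tan(+59.0°) tan(-8.600°) = 0.2517, h₀ = 1.3164 rad.
Bracket: h₀ sin ϕ sin δ + cos ϕ cos δ sin h₀ = 1.3164×0.85717×-0.14954 + 0.51504×0.98876×0.96781 = -0.168738 + 0.492858 = 0.324120.
Q̄ = (S_0/π) × [bracket] = (589/π) × 0.324120 = 60.767 W/m².
Ratio Q̄_A / Q̄_B = 203.16 / 60.767 = 3.343.

Q̄_A / Q̄_B ≈ 3.34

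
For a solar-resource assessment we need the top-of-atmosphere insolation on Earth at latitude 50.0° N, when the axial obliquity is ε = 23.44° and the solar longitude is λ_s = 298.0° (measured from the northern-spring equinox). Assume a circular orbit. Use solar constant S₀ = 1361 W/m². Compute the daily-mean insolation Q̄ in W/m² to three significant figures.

Q̄ ≈ 104 W/m²

Solar declination: sin δ = sin ε · sin λ_s = sin 23.44° × sin 298.0° = -0.35123, so δ = -20.562°.
cos H₀ = −tan(+50.0°) tan(-20.562°) = 0.4471, H₀ = 1.1073 rad.
Bracket: H₀ sin φ sin δ + cos φ cos δ sin H₀ = 1.1073×0.76604×-0.35123 + 0.64279×0.93629×0.89451 = -0.297926 + 0.538350 = 0.240424.
Q̄ = (S₀/π) × [bracket] = (1361/π) × 0.240424 = 104.2 W/m².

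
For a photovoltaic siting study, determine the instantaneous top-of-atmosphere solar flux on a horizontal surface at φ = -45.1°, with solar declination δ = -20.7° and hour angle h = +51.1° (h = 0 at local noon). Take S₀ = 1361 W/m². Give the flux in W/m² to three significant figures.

905 W/m²

cos θ_z = sin φ sin δ + cos φ cos δ cos h = 0.250380 + 0.414646 = 0.665026.
Flux = S₀ · cos θ_z = 1361 × 0.665026 = 905.1 W/m².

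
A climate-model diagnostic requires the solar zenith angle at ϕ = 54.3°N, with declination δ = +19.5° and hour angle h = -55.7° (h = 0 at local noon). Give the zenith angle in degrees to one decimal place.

cos θ_z = sin ϕ sin δ + cos ϕ cos δ cos h = 0.271079 + 0.309979 = 0.581058.
θ_z = arccos(0.581058) = 54.5°.

θ_z = 54.5°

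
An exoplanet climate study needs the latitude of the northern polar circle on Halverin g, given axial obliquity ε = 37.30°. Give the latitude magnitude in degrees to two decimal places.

52.70°

The polar circle is the lowest latitude that experiences at least one full rotation of continuous daylight at the northern-summer solstice; it lies at |φ| = 90° − ε = 90° − 37.30° = 52.70°.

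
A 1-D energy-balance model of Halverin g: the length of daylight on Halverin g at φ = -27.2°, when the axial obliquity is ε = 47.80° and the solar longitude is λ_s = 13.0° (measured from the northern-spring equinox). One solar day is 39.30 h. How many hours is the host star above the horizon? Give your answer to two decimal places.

Solar declination: sin δ = sin ε · sin λ_s = sin 47.80° × sin 13.0° = 0.16664, so δ = +9.593°.
cos H₀ = −tan φ · tan δ = −tan(-27.2°) × tan(+9.593°) = 0.0869, so H₀ = 1.4838 rad = 85.02°.
Daylight = 2H₀/(2π) × 39.30 h = (1.4838/π) × 39.30 = 18.56 h.

18.56 h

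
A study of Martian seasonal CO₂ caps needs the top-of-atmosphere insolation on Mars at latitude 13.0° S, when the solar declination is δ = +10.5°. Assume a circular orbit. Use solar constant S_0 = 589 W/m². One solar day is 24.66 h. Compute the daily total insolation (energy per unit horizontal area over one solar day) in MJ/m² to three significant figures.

14.9 MJ/m²

cos h₀ = −tan(-13.0°) tan(+10.500°) = 0.0428, h₀ = 1.5280 rad.
Bracket: h₀ sin ϕ sin δ + cos ϕ cos δ sin h₀ = 1.5280×-0.22495×0.18224 + 0.97437×0.98325×0.99908 = -0.062640 + 0.957168 = 0.894528.
Q̄ = (S_0/π) × [bracket] = (589/π) × 0.894528 = 167.71 W/m².
Daily total = Q̄ × 24.66 h × 3600 s/h = 167.71 × 24.66 × 3600 / 10⁶ = 14.89 MJ/m².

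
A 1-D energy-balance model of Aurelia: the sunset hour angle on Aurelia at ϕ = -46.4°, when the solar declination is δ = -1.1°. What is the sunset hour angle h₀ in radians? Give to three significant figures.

cos h₀ = −tan ϕ · tan δ = −tan(-46.4°) × tan(-1.100°) = -0.0202, so h₀ = 1.5910 rad = 91.16°.

h₀ = 1.59 rad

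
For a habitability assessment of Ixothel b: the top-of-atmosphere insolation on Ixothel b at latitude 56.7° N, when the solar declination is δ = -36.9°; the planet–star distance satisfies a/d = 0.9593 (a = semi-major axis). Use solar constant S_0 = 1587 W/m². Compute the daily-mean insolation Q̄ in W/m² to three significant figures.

Q̄ ≈ 0.00 W/m²

cos h₀ = −tan(+56.7°) tan(-36.900°) = 1.1430 ≥ 1 ⇒ polar night, h₀ = 0 and Q̄ = 0.
Inverse-square distance factor (a/d)² = 0.9593² = 0.920256.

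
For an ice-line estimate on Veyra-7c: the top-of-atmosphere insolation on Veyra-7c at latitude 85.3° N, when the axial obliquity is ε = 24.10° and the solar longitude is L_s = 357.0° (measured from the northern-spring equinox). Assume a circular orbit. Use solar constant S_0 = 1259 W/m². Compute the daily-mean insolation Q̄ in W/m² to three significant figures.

Q̄ ≈ 20.5 W/m²

Solar declination: sin δ = sin ε · sin L_s = sin 24.10° × sin 357.0° = -0.02137, so δ = -1.225°.
cos h₀ = −tan(+85.3°) tan(-1.225°) = 0.2600, h₀ = 1.3078 rad.
Bracket: h₀ sin ϕ sin δ + cos ϕ cos δ sin h₀ = 1.3078×0.99664×-0.02137 + 0.08194×0.99977×0.96561 = -0.027854 + 0.079104 = 0.051250.
Q̄ = (S_0/π) × [bracket] = (1259/π) × 0.051250 = 20.54 W/m².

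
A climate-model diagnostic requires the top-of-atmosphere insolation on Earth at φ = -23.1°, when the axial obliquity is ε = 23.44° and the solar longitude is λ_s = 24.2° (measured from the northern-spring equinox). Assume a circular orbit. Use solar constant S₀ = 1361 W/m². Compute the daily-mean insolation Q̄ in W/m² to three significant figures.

Q̄ ≈ 351 W/m²

Solar declination: sin δ = sin ε · sin λ_s = sin 23.44° × sin 24.2° = 0.16306, so δ = +9.385°.
cos H₀ = −tan(-23.1°) tan(+9.385°) = 0.0705, H₀ = 1.5002 rad.
Bracket: H₀ sin φ sin δ + cos φ cos δ sin H₀ = 1.5002×-0.39234×0.16306 + 0.91982×0.98662×0.99751 = -0.095975 + 0.905253 = 0.809278.
Q̄ = (S₀/π) × [bracket] = (1361/π) × 0.809278 = 350.6 W/m².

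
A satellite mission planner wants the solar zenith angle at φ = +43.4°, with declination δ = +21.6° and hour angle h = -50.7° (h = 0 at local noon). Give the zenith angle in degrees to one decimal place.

θ_z = 47.1°

cos θ_z = sin φ sin δ + cos φ cos δ cos h = 0.252934 + 0.427882 = 0.680816.
θ_z = arccos(0.680816) = 47.1°.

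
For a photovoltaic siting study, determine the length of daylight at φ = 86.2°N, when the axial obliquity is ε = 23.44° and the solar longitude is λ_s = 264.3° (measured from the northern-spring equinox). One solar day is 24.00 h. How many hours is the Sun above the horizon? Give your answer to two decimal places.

Solar declination: sin δ = sin ε · sin λ_s = sin 23.44° × sin 264.3° = -0.39582, so δ = -23.317°.
cos H₀ = −tan φ · tan δ = 6.4894 ≥ 1, so the Sun never rises (polar night) and H₀ = 0.
Daylight = 2H₀/(2π) × 24.00 h = (0.0000/π) × 24.00 = 0.00 h.

0.00 h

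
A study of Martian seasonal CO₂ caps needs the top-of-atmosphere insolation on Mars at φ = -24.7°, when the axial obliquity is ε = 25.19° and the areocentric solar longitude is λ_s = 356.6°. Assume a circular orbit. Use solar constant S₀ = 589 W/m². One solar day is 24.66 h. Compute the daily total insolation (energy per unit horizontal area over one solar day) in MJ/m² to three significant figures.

15.4 MJ/m²

sin δ = sin 25.19° × sin 356.6° = -0.02524, so δ = -1.446°.
cos H₀ = −tan(-24.7°) tan(-1.446°) = -0.0116, H₀ = 1.5824 rad.
Bracket: H₀ sin φ sin δ + cos φ cos δ sin H₀ = 1.5824×-0.41787×-0.02524 + 0.90851×0.99968×0.99993 = 0.016690 + 0.908156 = 0.924846.
Q̄ = (S₀/π) × [bracket] = (589/π) × 0.924846 = 173.39 W/m².
Daily total = Q̄ × 24.66 h × 3600 s/h = 173.39 × 24.66 × 3600 / 10⁶ = 15.39 MJ/m².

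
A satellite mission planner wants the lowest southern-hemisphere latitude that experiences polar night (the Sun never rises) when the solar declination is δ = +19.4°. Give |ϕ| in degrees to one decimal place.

|ϕ| = 70.6°

Polar night requires cos h₀ = −tan ϕ tan δ ≥ 1, i.e. tan ϕ tan δ ≤ −1.
The boundary is |tan ϕ| · |tan δ| = 1, so |ϕ| = 90° − |δ| = 90° − 19.4° = 70.6° in the southern hemisphere.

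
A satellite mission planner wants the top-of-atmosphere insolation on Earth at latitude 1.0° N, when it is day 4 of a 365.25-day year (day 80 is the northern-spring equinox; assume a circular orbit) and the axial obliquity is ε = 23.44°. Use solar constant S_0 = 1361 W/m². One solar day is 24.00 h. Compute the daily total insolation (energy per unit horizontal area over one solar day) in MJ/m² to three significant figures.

34.2 MJ/m²

Solar longitude: L_s = 360° × (4 − 80)/365.25 = -74.908°, i.e. -74.908° + 360° = 285.092°.
sin δ = sin 23.44° × sin 285.092° = -0.38407, so δ = -22.586°.
cos h₀ = −tan(+1.0°) tan(-22.586°) = 0.0073, h₀ = 1.5635 rad.
Bracket: h₀ sin ϕ sin δ + cos ϕ cos δ sin h₀ = 1.5635×0.01745×-0.38407 + 0.99985×0.92330×0.99997 = -0.010479 + 0.923134 = 0.912655.
Q̄ = (S_0/π) × [bracket] = (1361/π) × 0.912655 = 395.38 W/m².
Daily total = Q̄ × 24.00 h × 3600 s/h = 395.38 × 24.00 × 3600 / 10⁶ = 34.16 MJ/m².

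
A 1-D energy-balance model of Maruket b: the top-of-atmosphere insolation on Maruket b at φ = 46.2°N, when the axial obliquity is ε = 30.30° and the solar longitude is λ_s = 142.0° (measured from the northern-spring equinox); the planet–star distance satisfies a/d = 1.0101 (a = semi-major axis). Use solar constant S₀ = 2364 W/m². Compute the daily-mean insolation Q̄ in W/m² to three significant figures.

Q̄ ≈ 805 W/m²

Solar declination: sin δ = sin ε · sin λ_s = sin 30.30° × sin 142.0° = 0.31062, so δ = +18.096°.
cos H₀ = −tan(+46.2°) tan(+18.096°) = -0.3408, H₀ = 1.9185 rad.
Bracket: H₀ sin φ sin δ + cos φ cos δ sin H₀ = 1.9185×0.72176×0.31062 + 0.69214×0.95053×0.94015 = 0.430114 + 0.618525 = 1.048639.
Inverse-square distance factor (a/d)² = 1.0101² = 1.020302.
Q̄ = (S₀/π) × 1.020302 × [bracket] = (2364/π) × 1.020302 × 1.048639 = 805.1 W/m².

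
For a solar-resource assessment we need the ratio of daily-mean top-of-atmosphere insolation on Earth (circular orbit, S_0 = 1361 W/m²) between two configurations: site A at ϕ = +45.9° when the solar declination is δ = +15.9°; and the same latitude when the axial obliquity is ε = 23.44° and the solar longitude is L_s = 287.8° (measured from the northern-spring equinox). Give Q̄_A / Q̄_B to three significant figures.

— Configuration A (ϕ=+45.9°):
cos h₀ = −tan(+45.9°) tan(+15.900°) = -0.2940, h₀ = 1.8692 rad.
Bracket: h₀ sin ϕ sin δ + cos ϕ cos δ sin h₀ = 1.8692×0.71813×0.27396 + 0.69591×0.96174×0.95582 = 0.367744 + 0.639715 = 1.007459.
Q̄ = (S_0/π) × [bracket] = (1361/π) × 1.007459 = 436.45 W/m².
— Configuration B (ϕ=+45.9°):
Solar declination: sin δ = sin ε · sin L_s = sin 23.44° × sin 287.8° = -0.37875, so δ = -22.256°.
cos h₀ = −tan(+45.9°) tan(-22.256°) = 0.4223, h₀ = 1.1348 rad.
Bracket: h₀ sin ϕ sin δ + cos ϕ cos δ sin h₀ = 1.1348×0.71813×-0.37875 + 0.69591×0.92550×0.90646 = -0.308656 + 0.583819 = 0.275163.
Q̄ = (S_0/π) × [bracket] = (1361/π) × 0.275163 = 119.21 W/m².
Ratio Q̄_A / Q̄_B = 436.45 / 119.21 = 3.661.

Q̄_A / Q̄_B ≈ 3.66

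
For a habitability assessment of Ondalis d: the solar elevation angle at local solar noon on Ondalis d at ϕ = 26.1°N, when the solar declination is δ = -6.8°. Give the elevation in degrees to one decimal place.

57.1°

At local noon the hour angle is zero, so the zenith angle equals |ϕ − δ| = |+26.1° − (-6.800°)| = 32.900°.
Elevation = 90° − 32.900° = 57.1°.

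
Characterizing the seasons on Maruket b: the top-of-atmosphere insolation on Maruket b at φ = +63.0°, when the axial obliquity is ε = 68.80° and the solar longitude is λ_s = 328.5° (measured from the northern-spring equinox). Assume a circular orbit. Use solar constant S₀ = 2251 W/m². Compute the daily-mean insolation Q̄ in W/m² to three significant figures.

Solar declination: sin δ = sin ε · sin λ_s = sin 68.80° × sin 328.5° = -0.48714, so δ = -29.153°.
cos H₀ = −tan(+63.0°) tan(-29.153°) = 1.0947 ≥ 1 ⇒ polar night, H₀ = 0 and Q̄ = 0.

Q̄ ≈ 0.00 W/m²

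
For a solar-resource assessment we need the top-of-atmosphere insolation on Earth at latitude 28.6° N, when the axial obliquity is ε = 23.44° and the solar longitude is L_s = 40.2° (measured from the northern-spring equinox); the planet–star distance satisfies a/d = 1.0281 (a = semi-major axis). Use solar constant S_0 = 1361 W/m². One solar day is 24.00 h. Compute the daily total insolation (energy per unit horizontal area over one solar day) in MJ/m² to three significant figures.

Solar declination: sin δ = sin ε · sin L_s = sin 23.44° × sin 40.2° = 0.25676, so δ = +14.878°.
cos h₀ = −tan(+28.6°) tan(+14.878°) = -0.1448, h₀ = 1.7162 rad.
Bracket: h₀ sin ϕ sin δ + cos ϕ cos δ sin h₀ = 1.7162×0.47869×0.25676 + 0.87798×0.96648×0.98945 = 0.210935 + 0.839598 = 1.050533.
Inverse-square distance factor (a/d)² = 1.0281² = 1.056990.
Q̄ = (S_0/π) × 1.056990 × [bracket] = (1361/π) × 1.056990 × 1.050533 = 481.05 W/m².
Daily total = Q̄ × 24.00 h × 3600 s/h = 481.05 × 24.00 × 3600 / 10⁶ = 41.56 MJ/m².

41.6 MJ/m²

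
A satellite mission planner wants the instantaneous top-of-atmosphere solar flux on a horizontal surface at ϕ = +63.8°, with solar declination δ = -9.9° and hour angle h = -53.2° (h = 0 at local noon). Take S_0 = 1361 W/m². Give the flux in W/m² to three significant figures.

cos θ_z = sin ϕ sin δ + cos ϕ cos δ cos h = -0.154265 + 0.260534 = 0.106269.
Flux = S_0 · cos θ_z = 1361 × 0.106269 = 144.6 W/m².

145 W/m²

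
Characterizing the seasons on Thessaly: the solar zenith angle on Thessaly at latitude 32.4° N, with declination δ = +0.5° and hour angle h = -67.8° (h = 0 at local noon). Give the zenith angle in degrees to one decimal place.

θ_z = 71.1°

cos θ_z = sin φ sin δ + cos φ cos δ cos h = 0.004676 + 0.319009 = 0.323685.
θ_z = arccos(0.323685) = 71.1°.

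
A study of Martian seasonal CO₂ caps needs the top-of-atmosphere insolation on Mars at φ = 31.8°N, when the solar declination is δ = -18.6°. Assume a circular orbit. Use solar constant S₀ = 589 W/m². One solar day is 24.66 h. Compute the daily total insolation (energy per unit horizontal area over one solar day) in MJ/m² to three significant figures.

cos H₀ = −tan(+31.8°) tan(-18.600°) = 0.2087, H₀ = 1.3606 rad.
Bracket: H₀ sin φ sin δ + cos φ cos δ sin H₀ = 1.3606×0.52696×-0.31896 + 0.84989×0.94777×0.97799 = -0.228689 + 0.787771 = 0.559082.
Q̄ = (S₀/π) × [bracket] = (589/π) × 0.559082 = 104.82 W/m².
Daily total = Q̄ × 24.66 h × 3600 s/h = 104.82 × 24.66 × 3600 / 10⁶ = 9.306 MJ/m².

9.31 MJ/m²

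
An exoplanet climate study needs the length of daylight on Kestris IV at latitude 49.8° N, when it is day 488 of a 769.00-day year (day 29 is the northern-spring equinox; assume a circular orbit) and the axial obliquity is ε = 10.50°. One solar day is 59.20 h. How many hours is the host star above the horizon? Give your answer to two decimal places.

27.26 h

Solar longitude: L_s = 360° × (488 − 29)/769.00 = 214.876°.
sin δ = sin 10.50° × sin 214.876° = -0.10420, so δ = -5.981°.
cos h₀ = −tan ϕ · tan δ = −tan(+49.8°) × tan(-5.981°) = 0.1240, so h₀ = 1.4465 rad = 82.88°.
Daylight = 2h₀/(2π) × 59.20 h = (1.4465/π) × 59.20 = 27.26 h.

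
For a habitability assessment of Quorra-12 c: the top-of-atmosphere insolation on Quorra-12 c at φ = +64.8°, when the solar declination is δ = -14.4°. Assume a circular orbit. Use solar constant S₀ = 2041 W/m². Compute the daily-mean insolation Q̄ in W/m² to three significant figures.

Q̄ ≈ 79.3 W/m²

cos H₀ = −tan(+64.8°) tan(-14.400°) = 0.5456, H₀ = 0.9936 rad.
Bracket: H₀ sin φ sin δ + cos φ cos δ sin H₀ = 0.9936×0.90483×-0.24869 + 0.42578×0.96858×0.83802 = -0.223582 + 0.345601 = 0.122019.
Q̄ = (S₀/π) × [bracket] = (2041/π) × 0.122019 = 79.27 W/m².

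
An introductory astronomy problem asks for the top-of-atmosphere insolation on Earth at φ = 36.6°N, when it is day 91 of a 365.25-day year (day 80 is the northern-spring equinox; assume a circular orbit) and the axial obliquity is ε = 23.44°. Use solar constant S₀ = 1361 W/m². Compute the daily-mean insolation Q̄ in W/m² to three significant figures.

Q̄ ≈ 378 W/m²

Solar longitude: λ_s = 360° × (91 − 80)/365.25 = 10.842°.
sin δ = sin 23.44° × sin 10.842° = 0.07482, so δ = +4.291°.
cos H₀ = −tan(+36.6°) tan(+4.291°) = -0.0557, H₀ = 1.6266 rad.
Bracket: H₀ sin φ sin δ + cos φ cos δ sin H₀ = 1.6266×0.59622×0.07482 + 0.80282×0.99720×0.99845 = 0.072561 + 0.799331 = 0.871892.
Q̄ = (S₀/π) × [bracket] = (1361/π) × 0.871892 = 377.7 W/m².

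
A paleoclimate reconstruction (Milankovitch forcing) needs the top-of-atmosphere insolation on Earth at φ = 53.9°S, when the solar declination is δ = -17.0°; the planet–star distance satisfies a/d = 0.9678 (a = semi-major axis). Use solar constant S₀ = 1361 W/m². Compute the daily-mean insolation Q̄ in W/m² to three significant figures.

cos H₀ = −tan(-53.9°) tan(-17.000°) = -0.4193, H₀ = 2.0034 rad.
Bracket: H₀ sin φ sin δ + cos φ cos δ sin H₀ = 2.0034×-0.80799×-0.29237 + 0.58920×0.95630×0.90787 = 0.473267 + 0.511541 = 0.984808.
Inverse-square distance factor (a/d)² = 0.9678² = 0.936637.
Q̄ = (S₀/π) × 0.936637 × [bracket] = (1361/π) × 0.936637 × 0.984808 = 399.6 W/m².

Q̄ ≈ 400 W/m²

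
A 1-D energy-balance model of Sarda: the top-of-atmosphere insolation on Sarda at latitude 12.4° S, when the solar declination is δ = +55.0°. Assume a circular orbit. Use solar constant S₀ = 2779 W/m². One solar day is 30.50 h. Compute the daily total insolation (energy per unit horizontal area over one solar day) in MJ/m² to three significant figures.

30.3 MJ/m²

cos H₀ = −tan(-12.4°) tan(+55.000°) = 0.3140, H₀ = 1.2514 rad.
Bracket: H₀ sin φ sin δ + cos φ cos δ sin H₀ = 1.2514×-0.21474×0.81915 + 0.97667×0.57358×0.94942 = -0.220127 + 0.531864 = 0.311737.
Q̄ = (S₀/π) × [bracket] = (2779/π) × 0.311737 = 275.76 W/m².
Daily total = Q̄ × 30.50 h × 3600 s/h = 275.76 × 30.50 × 3600 / 10⁶ = 30.28 MJ/m².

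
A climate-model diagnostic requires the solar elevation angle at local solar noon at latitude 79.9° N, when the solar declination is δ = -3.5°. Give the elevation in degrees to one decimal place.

At local noon the hour angle is zero, so the zenith angle equals |ϕ − δ| = |+79.9° − (-3.500°)| = 83.400°.
Elevation = 90° − 83.400° = 6.6°.

6.6°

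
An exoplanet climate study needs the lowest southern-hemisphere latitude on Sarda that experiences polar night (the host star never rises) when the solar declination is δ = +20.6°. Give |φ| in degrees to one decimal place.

Polar night requires cos H₀ = −tan φ tan δ ≥ 1, i.e. tan φ tan δ ≤ −1.
The boundary is |tan φ| · |tan δ| = 1, so |φ| = 90° − |δ| = 90° − 20.6° = 69.4° in the southern hemisphere.

|φ| = 69.4°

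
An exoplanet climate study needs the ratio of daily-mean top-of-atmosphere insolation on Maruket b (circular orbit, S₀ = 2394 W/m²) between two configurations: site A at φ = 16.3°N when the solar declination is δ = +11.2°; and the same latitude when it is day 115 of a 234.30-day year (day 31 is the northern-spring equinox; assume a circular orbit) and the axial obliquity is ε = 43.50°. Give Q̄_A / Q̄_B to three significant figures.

— Configuration A (φ=+16.3°):
cos H₀ = −tan(+16.3°) tan(+11.200°) = -0.0579, H₀ = 1.6287 rad.
Bracket: H₀ sin φ sin δ + cos φ cos δ sin H₀ = 1.6287×0.28067×0.19423 + 0.95981×0.98096×0.99832 = 0.088788 + 0.939953 = 1.028741.
Q̄ = (S₀/π) × [bracket] = (2394/π) × 1.028741 = 783.94 W/m².
— Configuration B (φ=+16.3°):
Solar longitude: λ_s = 360° × (115 − 31)/234.30 = 129.065°.
sin δ = sin 43.50° × sin 129.065° = 0.53446, so δ = +32.307°.
cos H₀ = −tan(+16.3°) tan(+32.307°) = -0.1849, H₀ = 1.7568 rad.
Bracket: H₀ sin φ sin δ + cos φ cos δ sin H₀ = 1.7568×0.28067×0.53446 + 0.95981×0.84520×0.98276 = 0.263532 + 0.797246 = 1.060778.
Q̄ = (S₀/π) × [bracket] = (2394/π) × 1.060778 = 808.35 W/m².
Ratio Q̄_A / Q̄_B = 783.94 / 808.35 = 0.9698.

Q̄_A / Q̄_B ≈ 0.970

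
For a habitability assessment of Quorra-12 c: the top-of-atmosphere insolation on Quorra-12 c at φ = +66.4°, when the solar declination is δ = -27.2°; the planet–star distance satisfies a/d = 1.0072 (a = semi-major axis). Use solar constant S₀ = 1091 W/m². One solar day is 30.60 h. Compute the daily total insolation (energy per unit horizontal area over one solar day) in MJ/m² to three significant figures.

0.00 MJ/m²

cos H₀ = −tan(+66.4°) tan(-27.200°) = 1.1763 ≥ 1 ⇒ polar night, H₀ = 0 and Q̄ = 0.
Inverse-square distance factor (a/d)² = 1.0072² = 1.014452.
Daily total = Q̄ × 30.60 h × 3600 s/h = 0.00 MJ/m².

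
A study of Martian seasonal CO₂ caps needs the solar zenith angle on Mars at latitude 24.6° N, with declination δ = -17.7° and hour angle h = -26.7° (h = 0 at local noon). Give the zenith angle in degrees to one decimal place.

cos θ_z = sin ϕ sin δ + cos ϕ cos δ cos h = -0.126563 + 0.773833 = 0.647270.
θ_z = arccos(0.647270) = 49.7°.

θ_z = 49.7°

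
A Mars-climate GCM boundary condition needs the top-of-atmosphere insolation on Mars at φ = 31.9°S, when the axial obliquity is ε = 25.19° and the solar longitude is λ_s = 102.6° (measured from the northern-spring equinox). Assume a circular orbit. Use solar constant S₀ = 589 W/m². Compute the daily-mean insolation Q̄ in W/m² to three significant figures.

Q̄ ≈ 86.0 W/m²

Solar declination: sin δ = sin ε · sin λ_s = sin 25.19° × sin 102.6° = 0.41537, so δ = +24.543°.
cos H₀ = −tan(-31.9°) tan(+24.543°) = 0.2842, H₀ = 1.2826 rad.
Bracket: H₀ sin φ sin δ + cos φ cos δ sin H₀ = 1.2826×-0.52844×0.41537 + 0.84897×0.90965×0.95876 = -0.281528 + 0.740417 = 0.458889.
Q̄ = (S₀/π) × [bracket] = (589/π) × 0.458889 = 86.03 W/m².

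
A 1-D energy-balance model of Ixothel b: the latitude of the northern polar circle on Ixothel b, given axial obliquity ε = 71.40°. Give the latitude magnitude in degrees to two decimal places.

The polar circle is the lowest latitude that experiences at least one full rotation of continuous daylight at the northern-summer solstice; it lies at |φ| = 90° − ε = 90° − 71.40° = 18.60°.

18.60°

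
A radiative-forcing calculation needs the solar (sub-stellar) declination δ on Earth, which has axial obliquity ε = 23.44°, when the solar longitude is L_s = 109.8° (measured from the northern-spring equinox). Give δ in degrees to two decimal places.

sin δ = sin ε · sin L_s = sin 23.44° × sin 109.8° = 0.374272.
δ = arcsin(0.374272) = +21.98°.

δ = +21.98°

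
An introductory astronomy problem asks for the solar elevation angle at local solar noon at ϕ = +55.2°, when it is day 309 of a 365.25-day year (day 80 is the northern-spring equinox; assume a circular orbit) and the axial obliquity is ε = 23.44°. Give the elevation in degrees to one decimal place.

18.3°

Solar longitude: L_s = 360° × (309 − 80)/365.25 = 225.708°.
sin δ = sin 23.44° × sin 225.708° = -0.28474, so δ = -16.543°.
At local noon the hour angle is zero, so the zenith angle equals |ϕ − δ| = |+55.2° − (-16.543°)| = 71.743°.
Elevation = 90° − 71.743° = 18.3°.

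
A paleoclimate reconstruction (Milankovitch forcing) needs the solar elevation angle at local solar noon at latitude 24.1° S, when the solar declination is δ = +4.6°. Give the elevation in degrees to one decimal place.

At local noon the hour angle is zero, so the zenith angle equals |ϕ − δ| = |-24.1° − (+4.600°)| = 28.700°.
Elevation = 90° − 28.700° = 61.3°.

61.3°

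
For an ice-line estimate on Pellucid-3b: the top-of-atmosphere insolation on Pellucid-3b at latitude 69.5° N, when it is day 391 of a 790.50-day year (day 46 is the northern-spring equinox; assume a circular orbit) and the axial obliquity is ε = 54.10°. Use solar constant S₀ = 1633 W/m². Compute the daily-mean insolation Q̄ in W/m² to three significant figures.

Solar longitude: λ_s = 360° × (391 − 46)/790.50 = 157.116°.
sin δ = sin 54.10° × sin 157.116° = 0.31500, so δ = +18.361°.
cos H₀ = −tan(+69.5°) tan(+18.361°) = -0.8877, H₀ = 2.6631 rad.
Bracket: H₀ sin φ sin δ + cos φ cos δ sin H₀ = 2.6631×0.93667×0.31500 + 0.35021×0.94909×0.46042 = 0.785750 + 0.153035 = 0.938785.
Q̄ = (S₀/π) × [bracket] = (1633/π) × 0.938785 = 488.0 W/m².

Q̄ ≈ 488 W/m²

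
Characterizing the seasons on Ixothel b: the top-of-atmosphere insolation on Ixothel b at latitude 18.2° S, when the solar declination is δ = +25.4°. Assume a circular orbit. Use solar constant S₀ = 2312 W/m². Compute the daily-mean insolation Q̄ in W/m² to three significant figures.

Q̄ ≈ 484 W/m²

cos H₀ = −tan(-18.2°) tan(+25.400°) = 0.1561, H₀ = 1.4140 rad.
Bracket: H₀ sin φ sin δ + cos φ cos δ sin H₀ = 1.4140×-0.31233×0.42894 + 0.94997×0.90334×0.98774 = -0.189435 + 0.847625 = 0.658190.
Q̄ = (S₀/π) × [bracket] = (2312/π) × 0.658190 = 484.4 W/m².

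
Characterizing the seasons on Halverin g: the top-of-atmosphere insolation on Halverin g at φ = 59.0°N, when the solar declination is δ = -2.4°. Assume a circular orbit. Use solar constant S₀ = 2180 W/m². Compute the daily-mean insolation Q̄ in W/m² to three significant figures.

Q̄ ≈ 319 W/m²

cos H₀ = −tan(+59.0°) tan(-2.400°) = 0.0698, H₀ = 1.5010 rad.
Bracket: H₀ sin φ sin δ + cos φ cos δ sin H₀ = 1.5010×0.85717×-0.04188 + 0.51504×0.99912×0.99756 = -0.053883 + 0.513331 = 0.459448.
Q̄ = (S₀/π) × [bracket] = (2180/π) × 0.459448 = 318.8 W/m².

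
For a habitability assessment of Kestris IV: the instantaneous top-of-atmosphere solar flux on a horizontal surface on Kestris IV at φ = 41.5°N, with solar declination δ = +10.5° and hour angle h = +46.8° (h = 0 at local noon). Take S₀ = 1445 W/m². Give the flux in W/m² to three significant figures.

903 W/m²

cos θ_z = sin φ sin δ + cos φ cos δ cos h = 0.120753 + 0.504110 = 0.624863.
Flux = S₀ · cos θ_z = 1445 × 0.624863 = 902.9 W/m².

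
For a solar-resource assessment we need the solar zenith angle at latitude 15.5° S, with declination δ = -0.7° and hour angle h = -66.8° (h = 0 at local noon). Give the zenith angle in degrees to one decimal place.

θ_z = 67.5°

cos θ_z = sin φ sin δ + cos φ cos δ cos h = 0.003265 + 0.379586 = 0.382851.
θ_z = arccos(0.382851) = 67.5°.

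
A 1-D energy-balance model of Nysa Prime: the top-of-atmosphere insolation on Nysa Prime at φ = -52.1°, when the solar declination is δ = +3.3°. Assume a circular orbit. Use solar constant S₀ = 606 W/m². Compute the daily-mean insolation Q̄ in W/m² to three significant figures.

cos H₀ = −tan(-52.1°) tan(+3.300°) = 0.0741, H₀ = 1.4967 rad.
Bracket: H₀ sin φ sin δ + cos φ cos δ sin H₀ = 1.4967×-0.78908×0.05756 + 0.61429×0.99834×0.99725 = -0.067979 + 0.611584 = 0.543605.
Q̄ = (S₀/π) × [bracket] = (606/π) × 0.543605 = 104.9 W/m².

Q̄ ≈ 105 W/m²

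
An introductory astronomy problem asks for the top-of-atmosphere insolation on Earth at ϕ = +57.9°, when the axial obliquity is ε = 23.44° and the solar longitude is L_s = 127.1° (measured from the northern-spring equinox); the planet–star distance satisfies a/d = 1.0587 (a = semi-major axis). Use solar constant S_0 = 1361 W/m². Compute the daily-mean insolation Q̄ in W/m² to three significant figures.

Solar declination: sin δ = sin ε · sin L_s = sin 23.44° × sin 127.1° = 0.31727, so δ = +18.498°.
cos h₀ = −tan(+57.9°) tan(+18.498°) = -0.5333, h₀ = 2.1333 rad.
Bracket: h₀ sin ϕ sin δ + cos ϕ cos δ sin h₀ = 2.1333×0.84712×0.31727 + 0.53140×0.94834×0.84591 = 0.573358 + 0.426295 = 0.999653.
Inverse-square distance factor (a/d)² = 1.0587² = 1.120846.
Q̄ = (S_0/π) × 1.120846 × [bracket] = (1361/π) × 1.120846 × 0.999653 = 485.4 W/m².

Q̄ ≈ 485 W/m²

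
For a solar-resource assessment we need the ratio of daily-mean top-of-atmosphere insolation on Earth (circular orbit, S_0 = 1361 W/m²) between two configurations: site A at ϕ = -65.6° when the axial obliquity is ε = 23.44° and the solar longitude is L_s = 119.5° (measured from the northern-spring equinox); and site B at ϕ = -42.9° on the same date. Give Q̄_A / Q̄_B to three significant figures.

— Configuration A (ϕ=-65.6°):
Solar declination: sin δ = sin ε · sin L_s = sin 23.44° × sin 119.5° = 0.34622, so δ = +20.256°.
cos h₀ = −tan(-65.6°) tan(+20.256°) = 0.8135, h₀ = 0.6206 rad.
Bracket: h₀ sin ϕ sin δ + cos ϕ cos δ sin h₀ = 0.6206×-0.91068×0.34622 + 0.41310×0.93815×0.58150 = -0.195672 + 0.225360 = 0.029688.
Q̄ = (S_0/π) × [bracket] = (1361/π) × 0.029688 = 12.861 W/m².
— Configuration B (ϕ=-42.9°):
cos h₀ = −tan(-42.9°) tan(+20.256°) = 0.3429, h₀ = 1.2208 rad.
Bracket: h₀ sin ϕ sin δ + cos ϕ cos δ sin h₀ = 1.2208×-0.68072×0.34622 + 0.73254×0.93815×0.93936 = -0.287717 + 0.645559 = 0.357842.
Q̄ = (S_0/π) × [bracket] = (1361/π) × 0.357842 = 155.02 W/m².
Ratio Q̄_A / Q̄_B = 12.861 / 155.02 = 0.08296.

Q̄_A / Q̄_B ≈ 0.0830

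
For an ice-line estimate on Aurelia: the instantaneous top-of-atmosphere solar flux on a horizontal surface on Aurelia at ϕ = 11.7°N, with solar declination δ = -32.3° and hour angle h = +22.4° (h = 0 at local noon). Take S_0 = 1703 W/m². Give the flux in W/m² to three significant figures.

1.12e+03 W/m²

cos θ_z = sin ϕ sin δ + cos ϕ cos δ cos h = -0.108360 + 0.765246 = 0.656886.
Flux = S_0 · cos θ_z = 1703 × 0.656886 = 1119 W/m².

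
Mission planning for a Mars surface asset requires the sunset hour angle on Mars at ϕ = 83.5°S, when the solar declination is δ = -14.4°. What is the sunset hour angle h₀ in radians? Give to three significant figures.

h₀ = 3.14 rad

Sunrise equation: cos h₀ = −tan ϕ · tan δ = -2.2535 ≤ −1, so the Sun never sets (polar day) and h₀ = π.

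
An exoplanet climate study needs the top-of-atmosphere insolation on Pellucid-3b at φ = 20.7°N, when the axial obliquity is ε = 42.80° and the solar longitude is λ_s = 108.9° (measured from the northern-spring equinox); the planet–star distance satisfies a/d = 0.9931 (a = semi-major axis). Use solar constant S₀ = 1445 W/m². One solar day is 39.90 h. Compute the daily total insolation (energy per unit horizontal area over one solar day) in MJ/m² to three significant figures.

72.3 MJ/m²

Solar declination: sin δ = sin ε · sin λ_s = sin 42.80° × sin 108.9° = 0.64281, so δ = +40.002°.
cos H₀ = −tan(+20.7°) tan(+40.002°) = -0.3171, H₀ = 1.8935 rad.
Bracket: H₀ sin φ sin δ + cos φ cos δ sin H₀ = 1.8935×0.35347×0.64281 + 0.93544×0.76603×0.94840 = 0.430230 + 0.679600 = 1.109830.
Inverse-square distance factor (a/d)² = 0.9931² = 0.986248.
Q̄ = (S₀/π) × 0.986248 × [bracket] = (1445/π) × 0.986248 × 1.109830 = 503.45 W/m².
Daily total = Q̄ × 39.90 h × 3600 s/h = 503.45 × 39.90 × 3600 / 10⁶ = 72.32 MJ/m².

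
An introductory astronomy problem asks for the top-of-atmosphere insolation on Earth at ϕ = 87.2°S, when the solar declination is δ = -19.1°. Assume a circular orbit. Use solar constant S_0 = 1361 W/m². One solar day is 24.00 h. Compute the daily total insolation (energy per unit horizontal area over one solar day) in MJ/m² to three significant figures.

cos h₀ = −tan(-87.2°) tan(-19.100°) = -7.0802 ≤ −1 ⇒ polar day, h₀ = π.
Bracket: h₀ sin ϕ sin δ + cos ϕ cos δ sin h₀ = 3.1416×-0.99881×-0.32722 + 0.04885×0.94495×0.00000 = 1.026771 + 0.000000 = 1.026771.
Q̄ = (S_0/π) × [bracket] = (1361/π) × 1.026771 = 444.82 W/m².
Daily total = Q̄ × 24.00 h × 3600 s/h = 444.82 × 24.00 × 3600 / 10⁶ = 38.43 MJ/m².

38.4 MJ/m²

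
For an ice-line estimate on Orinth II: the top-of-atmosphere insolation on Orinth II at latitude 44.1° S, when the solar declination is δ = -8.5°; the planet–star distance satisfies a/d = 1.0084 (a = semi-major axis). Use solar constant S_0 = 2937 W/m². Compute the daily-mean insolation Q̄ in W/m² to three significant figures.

Q̄ ≈ 836 W/m²

cos h₀ = −tan(-44.1°) tan(-8.500°) = -0.1448, h₀ = 1.7161 rad.
Bracket: h₀ sin ϕ sin δ + cos ϕ cos δ sin h₀ = 1.7161×-0.69591×-0.14781 + 0.71813×0.98902×0.98946 = 0.176522 + 0.702759 = 0.879281.
Inverse-square distance factor (a/d)² = 1.0084² = 1.016871.
Q̄ = (S_0/π) × 1.016871 × [bracket] = (2937/π) × 1.016871 × 0.879281 = 835.9 W/m².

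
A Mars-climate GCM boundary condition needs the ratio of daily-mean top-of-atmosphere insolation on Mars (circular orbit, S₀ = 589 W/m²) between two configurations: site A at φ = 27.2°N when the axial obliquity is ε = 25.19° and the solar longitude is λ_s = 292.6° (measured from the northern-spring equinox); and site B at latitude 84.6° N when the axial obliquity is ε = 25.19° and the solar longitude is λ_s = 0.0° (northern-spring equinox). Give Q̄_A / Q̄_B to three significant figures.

— Configuration A (φ=+27.2°):
Solar declination: sin δ = sin ε · sin λ_s = sin 25.19° × sin 292.6° = -0.39294, so δ = -23.137°.
cos H₀ = −tan(+27.2°) tan(-23.137°) = 0.2196, H₀ = 1.3494 rad.
Bracket: H₀ sin φ sin δ + cos φ cos δ sin H₀ = 1.3494×0.45710×-0.39294 + 0.88942×0.91956×0.97559 = -0.242370 + 0.797911 = 0.555541.
Q̄ = (S₀/π) × [bracket] = (589/π) × 0.555541 = 104.16 W/m².
— Configuration B (φ=+84.6°):
Solar declination: sin δ = sin ε · sin λ_s = sin 25.19° × sin 0.0° = 0.00000, so δ = +0.000°.
cos H₀ = −tan(+84.6°) tan(+0.000°) = -0.0000, H₀ = 1.5708 rad.
Bracket: H₀ sin φ sin δ + cos φ cos δ sin H₀ = 1.5708×0.99556×0.00000 + 0.09411×1.00000×1.00000 = 0.000000 + 0.094110 = 0.094110.
Q̄ = (S₀/π) × [bracket] = (589/π) × 0.094110 = 17.644 W/m².
Ratio Q̄_A / Q̄_B = 104.16 / 17.644 = 5.903.

Q̄_A / Q̄_B ≈ 5.90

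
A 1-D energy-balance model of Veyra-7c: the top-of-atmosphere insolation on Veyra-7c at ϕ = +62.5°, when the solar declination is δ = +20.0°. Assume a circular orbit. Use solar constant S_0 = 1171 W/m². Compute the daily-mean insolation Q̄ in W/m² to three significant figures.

cos h₀ = −tan(+62.5°) tan(+20.000°) = -0.6992, h₀ = 2.3450 rad.
Bracket: h₀ sin ϕ sin δ + cos ϕ cos δ sin h₀ = 2.3450×0.88701×0.34202 + 0.46175×0.93969×0.71495 = 0.711415 + 0.310218 = 1.021633.
Q̄ = (S_0/π) × [bracket] = (1171/π) × 1.021633 = 380.8 W/m².

Q̄ ≈ 381 W/m²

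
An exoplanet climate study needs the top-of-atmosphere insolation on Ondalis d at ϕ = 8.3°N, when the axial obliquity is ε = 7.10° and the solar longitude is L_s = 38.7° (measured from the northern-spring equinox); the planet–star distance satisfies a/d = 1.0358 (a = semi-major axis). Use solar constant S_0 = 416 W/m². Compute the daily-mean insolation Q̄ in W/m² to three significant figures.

Solar declination: sin δ = sin ε · sin L_s = sin 7.10° × sin 38.7° = 0.07728, so δ = +4.432°.
cos h₀ = −tan(+8.3°) tan(+4.432°) = -0.0113, h₀ = 1.5821 rad.
Bracket: h₀ sin ϕ sin δ + cos ϕ cos δ sin h₀ = 1.5821×0.14436×0.07728 + 0.98953×0.99701×0.99994 = 0.017650 + 0.986512 = 1.004162.
Inverse-square distance factor (a/d)² = 1.0358² = 1.072882.
Q̄ = (S_0/π) × 1.072882 × [bracket] = (416/π) × 1.072882 × 1.004162 = 142.7 W/m².

Q̄ ≈ 143 W/m²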